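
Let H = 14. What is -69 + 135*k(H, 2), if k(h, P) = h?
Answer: 1821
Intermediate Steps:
-69 + 135*k(H, 2) = -69 + 135*14 = -69 + 1890 = 1821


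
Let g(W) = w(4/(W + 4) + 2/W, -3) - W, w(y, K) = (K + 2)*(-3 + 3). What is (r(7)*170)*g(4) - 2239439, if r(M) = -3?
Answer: -2237399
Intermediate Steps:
w(y, K) = 0 (w(y, K) = (2 + K)*0 = 0)
g(W) = -W (g(W) = 0 - W = -W)
(r(7)*170)*g(4) - 2239439 = (-3*170)*(-1*4) - 2239439 = -510*(-4) - 2239439 = 2040 - 2239439 = -2237399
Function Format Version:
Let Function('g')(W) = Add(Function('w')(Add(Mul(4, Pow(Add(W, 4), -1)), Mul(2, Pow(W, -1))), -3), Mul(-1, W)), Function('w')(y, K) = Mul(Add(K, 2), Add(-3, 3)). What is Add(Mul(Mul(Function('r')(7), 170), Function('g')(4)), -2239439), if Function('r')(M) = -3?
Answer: -2237399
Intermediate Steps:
Function('w')(y, K) = 0 (Function('w')(y, K) = Mul(Add(2, K), 0) = 0)
Function('g')(W) = Mul(-1, W) (Function('g')(W) = Add(0, Mul(-1, W)) = Mul(-1, W))
Add(Mul(Mul(Function('r')(7), 170), Function('g')(4)), -2239439) = Add(Mul(Mul(-3, 170), Mul(-1, 4)), -2239439) = Add(Mul(-510, -4), -2239439) = Add(2040, -2239439) = -2237399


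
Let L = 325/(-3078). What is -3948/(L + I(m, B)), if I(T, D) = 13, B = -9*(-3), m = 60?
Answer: -12151944/39689 ≈ -306.18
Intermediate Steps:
B = 27
L = -325/3078 (L = 325*(-1/3078) = -325/3078 ≈ -0.10559)
-3948/(L + I(m, B)) = -3948/(-325/3078 + 13) = -3948/39689/3078 = -3948*3078/39689 = -12151944/39689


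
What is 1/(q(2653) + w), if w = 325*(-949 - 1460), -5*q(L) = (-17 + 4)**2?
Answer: -5/3914794 ≈ -1.2772e-6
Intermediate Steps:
q(L) = -169/5 (q(L) = -(-17 + 4)**2/5 = -1/5*(-13)**2 = -1/5*169 = -169/5)
w = -782925 (w = 325*(-2409) = -782925)
1/(q(2653) + w) = 1/(-169/5 - 782925) = 1/(-3914794/5) = -5/3914794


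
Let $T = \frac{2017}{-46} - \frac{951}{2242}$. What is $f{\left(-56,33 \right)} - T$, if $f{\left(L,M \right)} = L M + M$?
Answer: $- \frac{45654680}{25783} \approx -1770.7$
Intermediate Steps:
$f{\left(L,M \right)} = M + L M$
$T = - \frac{1141465}{25783}$ ($T = 2017 \left(- \frac{1}{46}\right) - \frac{951}{2242} = - \frac{2017}{46} - \frac{951}{2242} = - \frac{1141465}{25783} \approx -44.272$)
$f{\left(-56,33 \right)} - T = 33 \left(1 - 56\right) - - \frac{1141465}{25783} = 33 \left(-55\right) + \frac{1141465}{25783} = -1815 + \frac{1141465}{25783} = - \frac{45654680}{25783}$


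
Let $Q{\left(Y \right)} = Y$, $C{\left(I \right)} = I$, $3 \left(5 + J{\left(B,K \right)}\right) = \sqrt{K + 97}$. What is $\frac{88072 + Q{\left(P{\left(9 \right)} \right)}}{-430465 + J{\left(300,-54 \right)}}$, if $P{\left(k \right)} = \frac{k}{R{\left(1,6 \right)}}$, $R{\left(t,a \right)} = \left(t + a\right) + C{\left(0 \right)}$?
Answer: $- \frac{2388513159990}{11674178516399} - \frac{1849539 \sqrt{43}}{11674178516399} \approx -0.2046$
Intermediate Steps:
$J{\left(B,K \right)} = -5 + \frac{\sqrt{97 + K}}{3}$ ($J{\left(B,K \right)} = -5 + \frac{\sqrt{K + 97}}{3} = -5 + \frac{\sqrt{97 + K}}{3}$)
$R{\left(t,a \right)} = a + t$ ($R{\left(t,a \right)} = \left(t + a\right) + 0 = \left(a + t\right) + 0 = a + t$)
$P{\left(k \right)} = \frac{k}{7}$ ($P{\left(k \right)} = \frac{k}{6 + 1} = \frac{k}{7}$)
$\frac{88072 + Q{\left(P{\left(9 \right)} \right)}}{-430465 + J{\left(300,-54 \right)}} = \frac{88072 + \frac{1}{7} \cdot 9}{-430465 - \left(5 - \frac{\sqrt{97 - 54}}{3}\right)} = \frac{88072 + \frac{9}{7}}{-430465 - \left(5 - \frac{\sqrt{43}}{3}\right)} = \frac{616513}{7 \left(-430470 + \frac{\sqrt{43}}{3}\right)}$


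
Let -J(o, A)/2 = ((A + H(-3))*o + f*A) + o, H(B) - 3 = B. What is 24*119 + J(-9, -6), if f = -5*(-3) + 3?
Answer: 2982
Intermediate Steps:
f = 18 (f = 15 + 3 = 18)
H(B) = 3 + B
J(o, A) = -36*A - 2*o - 2*A*o (J(o, A) = -2*(((A + (3 - 3))*o + 18*A) + o) = -2*(((A + 0)*o + 18*A) + o) = -2*((A*o + 18*A) + o) = -2*((18*A + A*o) + o) = -2*(o + 18*A + A*o) = -36*A - 2*o - 2*A*o)
24*119 + J(-9, -6) = 24*119 + (-36*(-6) - 2*(-9) - 2*(-6)*(-9)) = 2856 + (216 + 18 - 108) = 2856 + 126 = 2982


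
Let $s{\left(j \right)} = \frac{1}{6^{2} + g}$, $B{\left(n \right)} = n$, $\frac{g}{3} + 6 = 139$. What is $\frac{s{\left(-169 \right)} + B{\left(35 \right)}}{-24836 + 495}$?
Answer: $- \frac{15226}{10588335} \approx -0.001438$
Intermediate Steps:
$g = 399$ ($g = -18 + 3 \cdot 139 = -18 + 417 = 399$)
$s{\left(j \right)} = \frac{1}{435}$ ($s{\left(j \right)} = \frac{1}{6^{2} + 399} = \frac{1}{36 + 399} = \frac{1}{435}$)
$\frac{s{\left(-169 \right)} + B{\left(35 \right)}}{-24836 + 495} = \frac{\frac{1}{435} + 35}{-24836 + 495} = \frac{15226}{435 \left(-24341\right)} = \frac{15226}{435} \left(- \frac{1}{24341}\right) = - \frac{15226}{10588335}$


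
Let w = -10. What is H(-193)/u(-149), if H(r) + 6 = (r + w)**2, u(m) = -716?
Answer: -41203/716 ≈ -57.546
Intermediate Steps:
H(r) = -6 + (-10 + r)**2 (H(r) = -6 + (r - 10)**2 = -6 + (-10 + r)**2)
H(-193)/u(-149) = (-6 + (-10 - 193)**2)/(-716) = (-6 + (-203)**2)*(-1/716) = (-6 + 41209)*(-1/716) = 41203*(-1/716) = -41203/716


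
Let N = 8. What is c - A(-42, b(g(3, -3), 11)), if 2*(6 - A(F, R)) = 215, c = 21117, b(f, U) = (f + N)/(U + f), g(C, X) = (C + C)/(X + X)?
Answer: 42437/2 ≈ 21219.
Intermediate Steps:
g(C, X) = C/X (g(C, X) = (2*C)/((2*X)) = (2*C)*(1/(2*X)) = C/X)
b(f, U) = (8 + f)/(U + f) (b(f, U) = (f + 8)/(U + f) = (8 + f)/(U + f))
A(F, R) = -203/2 (A(F, R) = 6 - ½*215 = 6 - 215/2 = -203/2)
c - A(-42, b(g(3, -3), 11)) = 21117 - 1*(-203/2) = 21117 + 203/2 = 42437/2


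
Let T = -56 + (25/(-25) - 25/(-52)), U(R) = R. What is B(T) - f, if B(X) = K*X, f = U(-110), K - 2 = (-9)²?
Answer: -238217/52 ≈ -4581.1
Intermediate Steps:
K = 83 (K = 2 + (-9)² = 2 + 81 = 83)
T = -2939/52 (T = -56 + (25*(-1/25) - 25*(-1/52)) = -56 + (-1 + 25/52) = -56 - 27/52 = -2939/52 ≈ -56.519)
f = -110
B(X) = 83*X
B(T) - f = 83*(-2939/52) - 1*(-110) = -243937/52 + 110 = -238217/52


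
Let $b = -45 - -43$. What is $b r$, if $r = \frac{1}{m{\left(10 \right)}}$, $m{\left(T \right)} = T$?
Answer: $- \frac{1}{5} \approx -0.2$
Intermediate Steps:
$b = -2$ ($b = -45 + 43 = -2$)
$r = \frac{1}{10} \approx 0.1$
$b r = \left(-2\right) \frac{1}{10} = - \frac{1}{5}$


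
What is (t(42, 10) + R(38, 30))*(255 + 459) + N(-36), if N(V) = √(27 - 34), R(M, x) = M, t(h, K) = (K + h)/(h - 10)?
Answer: 113169/4 + I*√7 ≈ 28292.0 + 2.6458*I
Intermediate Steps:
t(h, K) = (K + h)/(-10 + h)
N(V) = I*√7 (N(V) = √(-7) = I*√7)
(t(42, 10) + R(38, 30))*(255 + 459) + N(-36) = ((10 + 42)/(-10 + 42) + 38)*(255 + 459) + I*√7 = (52/32 + 38)*714 + I*√7 = ((1/32)*52 + 38)*714 + I*√7 = (13/8 + 38)*714 + I*√7 = (317/8)*714 + I*√7 = 113169/4 + I*√7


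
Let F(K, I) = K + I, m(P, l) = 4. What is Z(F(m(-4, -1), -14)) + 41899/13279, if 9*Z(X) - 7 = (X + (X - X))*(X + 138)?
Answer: -16527076/119511 ≈ -138.29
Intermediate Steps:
F(K, I) = I + K
Z(X) = 7/9 + X*(138 + X)/9 (Z(X) = 7/9 + ((X + (X - X))*(X + 138))/9 = 7/9 + ((X + 0)*(138 + X))/9 = 7/9 + (X*(138 + X))/9 = 7/9 + X*(138 + X)/9)
Z(F(m(-4, -1), -14)) + 41899/13279 = (7/9 + (-14 + 4)²/9 + 46*(-14 + 4)/3) + 41899/13279 = (7/9 + (⅑)*(-10)² + (46/3)*(-10)) + 41899*(1/13279) = (7/9 + (⅑)*100 - 460/3) + 41899/13279 = (7/9 + 100/9 - 460/3) + 41899/13279 = -1273/9 + 41899/13279 = -16527076/119511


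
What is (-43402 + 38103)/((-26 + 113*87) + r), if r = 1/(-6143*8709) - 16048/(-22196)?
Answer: -1573104053755437/2911006344964810 ≈ -0.54040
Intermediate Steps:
r = 214639535095/296868098463 (r = -1/6143*1/8709 - 16048*(-1/22196) = -1/53499387 + 4012/5549 = 214639535095/296868098463 ≈ 0.72301)
(-43402 + 38103)/((-26 + 113*87) + r) = (-43402 + 38103)/((-26 + 113*87) + 214639535095/296868098463) = -5299/((-26 + 9831) + 214639535095/296868098463) = -5299/(9805 + 214639535095/296868098463) = -5299/2911006344964810/296868098463 = -5299*296868098463/2911006344964810 = -1573104053755437/2911006344964810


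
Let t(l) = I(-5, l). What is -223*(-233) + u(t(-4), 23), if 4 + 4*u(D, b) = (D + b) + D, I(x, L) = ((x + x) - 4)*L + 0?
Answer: 207967/4 ≈ 51992.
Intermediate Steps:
I(x, L) = L*(-4 + 2*x) (I(x, L) = (2*x - 4)*L + 0 = (-4 + 2*x)*L + 0 = L*(-4 + 2*x) + 0 = L*(-4 + 2*x))
t(l) = -14*l (t(l) = 2*l*(-2 - 5) = 2*l*(-7) = -14*l)
u(D, b) = -1 + D/2 + b/4 (u(D, b) = -1 + ((D + b) + D)/4 = -1 + (b + 2*D)/4 = -1 + (D/2 + b/4) = -1 + D/2 + b/4)
-223*(-233) + u(t(-4), 23) = -223*(-233) + (-1 + (-14*(-4))/2 + (¼)*23) = 51959 + (-1 + (½)*56 + 23/4) = 51959 + (-1 + 28 + 23/4) = 51959 + 131/4 = 207967/4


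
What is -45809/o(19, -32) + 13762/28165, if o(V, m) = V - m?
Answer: -1289508623/1436415 ≈ -897.73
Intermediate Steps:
-45809/o(19, -32) + 13762/28165 = -45809/(19 - 1*(-32)) + 13762/28165 = -45809/(19 + 32) + 13762*(1/28165) = -45809/51 + 13762/28165 = -1289508623/1436415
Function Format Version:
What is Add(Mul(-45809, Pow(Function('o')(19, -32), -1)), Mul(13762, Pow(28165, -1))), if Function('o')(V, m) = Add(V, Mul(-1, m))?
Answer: Rational(-1289508623, 1436415) ≈ -897.73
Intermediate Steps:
Add(Mul(-45809, Pow(Function('o')(19, -32), -1)), Mul(13762, Pow(28165, -1))) = Add(Mul(-45809, Pow(Add(19, Mul(-1, -32)), -1)), Mul(13762, Pow(28165, -1))) = Add(Mul(-45809, Pow(Add(19, 32), -1)), Mul(13762, Rational(1, 28165))) = Add(Mul(-45809, Pow(51, -1)), Rational(13762, 28165)) = Add(Mul(-45809, Rational(1, 51)), Rational(13762, 28165)) = Add(Rational(-45809, 51), Rational(13762, 28165)) = Rational(-1289508623, 1436415)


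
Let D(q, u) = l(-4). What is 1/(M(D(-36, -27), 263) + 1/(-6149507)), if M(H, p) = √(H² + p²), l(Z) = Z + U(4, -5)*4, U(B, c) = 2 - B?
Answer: 6149507/2621170652245755336 + 37816436343049*√69313/2621170652245755336 ≈ 0.0037983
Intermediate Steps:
l(Z) = -8 + Z (l(Z) = Z + (2 - 1*4)*4 = Z + (2 - 4)*4 = Z - 2*4 = Z - 8 = -8 + Z)
D(q, u) = -12 (D(q, u) = -8 - 4 = -12)
1/(M(D(-36, -27), 263) + 1/(-6149507)) = 1/(√((-12)² + 263²) + 1/(-6149507)) = 1/(√(144 + 69169) - 1/6149507) = 1/(√69313 - 1/6149507) = 1/(-1/6149507 + √69313)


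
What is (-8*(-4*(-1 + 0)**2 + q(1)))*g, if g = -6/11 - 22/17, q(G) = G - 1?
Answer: -11008/187 ≈ -58.866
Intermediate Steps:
q(G) = -1 + G
g = -344/187 (g = -6*1/11 - 22*1/17 = -6/11 - 22/17 = -344/187 ≈ -1.8396)
(-8*(-4*(-1 + 0)**2 + q(1)))*g = -8*(-4*(-1 + 0)**2 + (-1 + 1))*(-344/187) = -8*(-4*(-1)**2 + 0)*(-344/187) = -8*(-4*1 + 0)*(-344/187) = -8*(-4 + 0)*(-344/187) = -8*(-4)*(-344/187) = 32*(-344/187) = -11008/187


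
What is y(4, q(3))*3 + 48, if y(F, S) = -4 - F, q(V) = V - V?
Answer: 24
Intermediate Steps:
q(V) = 0
y(4, q(3))*3 + 48 = (-4 - 1*4)*3 + 48 = (-4 - 4)*3 + 48 = -8*3 + 48 = -24 + 48 = 24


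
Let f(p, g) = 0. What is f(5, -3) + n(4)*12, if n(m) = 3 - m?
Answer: -12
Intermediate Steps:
f(5, -3) + n(4)*12 = 0 + (3 - 1*4)*12 = 0 + (3 - 4)*12 = 0 - 1*12 = 0 - 12 = -12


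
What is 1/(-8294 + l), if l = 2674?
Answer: -1/5620 ≈ -0.00017794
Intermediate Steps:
1/(-8294 + l) = 1/(-8294 + 2674) = 1/(-5620) = -1/5620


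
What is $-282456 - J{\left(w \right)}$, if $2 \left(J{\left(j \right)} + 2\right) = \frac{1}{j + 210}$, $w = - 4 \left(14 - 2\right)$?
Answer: $- \frac{91515097}{324} \approx -2.8245 \cdot 10^{5}$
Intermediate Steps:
$w = -48$ ($w = \left(-4\right) 12 = -48$)
$J{\left(j \right)} = -2 + \frac{1}{2 \left(210 + j\right)}$ ($J{\left(j \right)} = -2 + \frac{1}{2 \left(j + 210\right)} = -2 + \frac{1}{2 \left(210 + j\right)}$)
$-282456 - J{\left(w \right)} = -282456 - \frac{-839 - -192}{2 \left(210 - 48\right)} = -282456 - \frac{-839 + 192}{2 \cdot 162} = -282456 - \frac{1}{2} \cdot \frac{1}{162} \left(-647\right) = -282456 - - \frac{647}{324} = -282456 + \frac{647}{324} = - \frac{91515097}{324}$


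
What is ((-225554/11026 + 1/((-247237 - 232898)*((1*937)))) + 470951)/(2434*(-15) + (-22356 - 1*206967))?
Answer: -1168013352469033057/659325452235471855 ≈ -1.7715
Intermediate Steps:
((-225554/11026 + 1/((-247237 - 232898)*((1*937)))) + 470951)/(2434*(-15) + (-22356 - 1*206967)) = ((-225554*1/11026 + 1/(-480135*937)) + 470951)/(-36510 + (-22356 - 206967)) = ((-112777/5513 - 1/480135*1/937) + 470951)/(-36510 - 229323) = ((-112777/5513 - 1/449886495) + 470951)/(-265833) = (-50736849252128/2480224246935 + 470951)*(-1/265833) = (1168013352469033057/2480224246935)*(-1/265833) = -1168013352469033057/659325452235471855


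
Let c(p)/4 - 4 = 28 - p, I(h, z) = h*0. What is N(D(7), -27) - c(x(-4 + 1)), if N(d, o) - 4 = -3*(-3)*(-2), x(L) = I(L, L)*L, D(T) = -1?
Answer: -142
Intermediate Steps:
I(h, z) = 0
x(L) = 0 (x(L) = 0*L = 0)
c(p) = 128 - 4*p (c(p) = 16 + 4*(28 - p) = 16 + (112 - 4*p) = 128 - 4*p)
N(d, o) = -14 (N(d, o) = 4 - 3*(-3)*(-2) = 4 + 9*(-2) = 4 - 18 = -14)
N(D(7), -27) - c(x(-4 + 1)) = -14 - (128 - 4*0) = -14 - (128 + 0) = -14 - 1*128 = -14 - 128 = -142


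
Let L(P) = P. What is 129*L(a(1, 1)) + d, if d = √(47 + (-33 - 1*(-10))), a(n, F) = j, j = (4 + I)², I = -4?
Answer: 2*√6 ≈ 4.8990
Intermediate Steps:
j = 0 (j = (4 - 4)² = 0² = 0)
a(n, F) = 0
d = 2*√6 (d = √(47 + (-33 + 10)) = √(47 - 23) = √24 = 2*√6 ≈ 4.8990)
129*L(a(1, 1)) + d = 129*0 + 2*√6 = 0 + 2*√6 = 2*√6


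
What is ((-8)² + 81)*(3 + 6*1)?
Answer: 1305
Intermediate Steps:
((-8)² + 81)*(3 + 6*1) = (64 + 81)*(3 + 6) = 145*9 = 1305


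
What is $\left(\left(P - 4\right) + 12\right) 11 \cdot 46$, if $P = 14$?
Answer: $11132$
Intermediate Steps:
$\left(\left(P - 4\right) + 12\right) 11 \cdot 46 = \left(\left(14 - 4\right) + 12\right) 11 \cdot 46 = \left(10 + 12\right) 11 \cdot 46 = 22 \cdot 11 \cdot 46 = 242 \cdot 46 = 11132$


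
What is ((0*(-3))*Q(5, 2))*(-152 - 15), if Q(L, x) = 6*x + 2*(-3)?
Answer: 0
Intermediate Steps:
Q(L, x) = -6 + 6*x (Q(L, x) = 6*x - 6 = -6 + 6*x)
((0*(-3))*Q(5, 2))*(-152 - 15) = ((0*(-3))*(-6 + 6*2))*(-152 - 15) = (0*(-6 + 12))*(-167) = (0*6)*(-167) = 0*(-167) = 0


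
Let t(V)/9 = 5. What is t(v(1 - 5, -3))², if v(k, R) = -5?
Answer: 2025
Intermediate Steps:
t(V) = 45 (t(V) = 9*5 = 45)
t(v(1 - 5, -3))² = 45² = 2025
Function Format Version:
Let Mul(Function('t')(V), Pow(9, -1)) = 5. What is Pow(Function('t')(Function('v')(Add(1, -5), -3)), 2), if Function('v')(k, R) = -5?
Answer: 2025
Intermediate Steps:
Function('t')(V) = 45 (Function('t')(V) = Mul(9, 5) = 45)
Pow(Function('t')(Function('v')(Add(1, -5), -3)), 2) = Pow(45, 2) = 2025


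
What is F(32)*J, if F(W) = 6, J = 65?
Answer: 390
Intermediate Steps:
F(32)*J = 6*65 = 390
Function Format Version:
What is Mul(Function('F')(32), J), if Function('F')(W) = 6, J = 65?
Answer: 390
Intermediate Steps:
Mul(Function('F')(32), J) = Mul(6, 65) = 390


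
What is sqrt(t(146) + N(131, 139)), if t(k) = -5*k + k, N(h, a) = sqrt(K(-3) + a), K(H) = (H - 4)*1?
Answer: sqrt(-584 + 2*sqrt(33)) ≈ 23.927*I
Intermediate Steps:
K(H) = -4 + H (K(H) = (-4 + H)*1 = -4 + H)
N(h, a) = sqrt(-7 + a) (N(h, a) = sqrt((-4 - 3) + a) = sqrt(-7 + a))
t(k) = -4*k
sqrt(t(146) + N(131, 139)) = sqrt(-4*146 + sqrt(-7 + 139)) = sqrt(-584 + sqrt(132)) = sqrt(-584 + 2*sqrt(33))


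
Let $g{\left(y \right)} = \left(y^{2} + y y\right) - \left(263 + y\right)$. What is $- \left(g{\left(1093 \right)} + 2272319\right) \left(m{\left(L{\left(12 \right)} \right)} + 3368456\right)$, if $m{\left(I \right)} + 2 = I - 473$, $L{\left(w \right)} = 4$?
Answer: $-15695689144085$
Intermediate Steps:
$m{\left(I \right)} = -475 + I$ ($m{\left(I \right)} = -2 + \left(I - 473\right) = -2 + \left(-473 + I\right) = -475 + I$)
$g{\left(y \right)} = -263 - y + 2 y^{2}$ ($g{\left(y \right)} = \left(y^{2} + y^{2}\right) - \left(263 + y\right) = 2 y^{2} - \left(263 + y\right) = -263 - y + 2 y^{2}$)
$- \left(g{\left(1093 \right)} + 2272319\right) \left(m{\left(L{\left(12 \right)} \right)} + 3368456\right) = - \left(\left(-263 - 1093 + 2 \cdot 1093^{2}\right) + 2272319\right) \left(\left(-475 + 4\right) + 3368456\right) = - \left(\left(-263 - 1093 + 2 \cdot 1194649\right) + 2272319\right) \left(-471 + 3368456\right) = - \left(\left(-263 - 1093 + 2389298\right) + 2272319\right) 3367985 = - \left(2387942 + 2272319\right) 3367985 = - 4660261 \cdot 3367985 = \left(-1\right) 15695689144085 = -15695689144085$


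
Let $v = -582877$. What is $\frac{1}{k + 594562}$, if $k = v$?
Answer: $\frac{1}{11685} \approx 8.558 \cdot 10^{-5}$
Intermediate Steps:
$k = -582877$
$\frac{1}{k + 594562} = \frac{1}{-582877 + 594562} = \frac{1}{11685}$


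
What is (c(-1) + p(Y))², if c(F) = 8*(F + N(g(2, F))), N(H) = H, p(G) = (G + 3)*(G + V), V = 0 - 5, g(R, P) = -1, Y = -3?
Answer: 256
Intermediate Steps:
V = -5
p(G) = (-5 + G)*(3 + G) (p(G) = (G + 3)*(G - 5) = (3 + G)*(-5 + G) = (-5 + G)*(3 + G))
c(F) = -8 + 8*F (c(F) = 8*(F - 1) = 8*(-1 + F) = -8 + 8*F)
(c(-1) + p(Y))² = ((-8 + 8*(-1)) + (-15 + (-3)² - 2*(-3)))² = ((-8 - 8) + (-15 + 9 + 6))² = (-16 + 0)² = (-16)² = 256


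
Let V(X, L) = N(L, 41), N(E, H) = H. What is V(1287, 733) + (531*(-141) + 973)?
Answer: -73857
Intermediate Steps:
V(X, L) = 41
V(1287, 733) + (531*(-141) + 973) = 41 + (531*(-141) + 973) = 41 + (-74871 + 973) = 41 - 73898 = -73857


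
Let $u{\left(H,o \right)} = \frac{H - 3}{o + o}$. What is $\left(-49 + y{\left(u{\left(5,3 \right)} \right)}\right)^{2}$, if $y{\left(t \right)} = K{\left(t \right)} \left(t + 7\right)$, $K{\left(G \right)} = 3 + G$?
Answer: $\frac{48841}{81} \approx 602.98$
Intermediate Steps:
$u{\left(H,o \right)} = \frac{-3 + H}{2 o}$
$y{\left(t \right)} = \left(3 + t\right) \left(7 + t\right)$ ($y{\left(t \right)} = \left(3 + t\right) \left(t + 7\right) = \left(3 + t\right) \left(7 + t\right)$)
$\left(-49 + y{\left(u{\left(5,3 \right)} \right)}\right)^{2} = \left(-49 + \left(3 + \frac{-3 + 5}{2 \cdot 3}\right) \left(7 + \frac{-3 + 5}{2 \cdot 3}\right)\right)^{2} = \left(-49 + \left(3 + \frac{1}{2} \cdot \frac{1}{3} \cdot 2\right) \left(7 + \frac{1}{2} \cdot \frac{1}{3} \cdot 2\right)\right)^{2} = \left(-49 + \left(3 + \frac{1}{3}\right) \left(7 + \frac{1}{3}\right)\right)^{2} = \left(-49 + \frac{10}{3} \cdot \frac{22}{3}\right)^{2} = \left(-49 + \frac{220}{9}\right)^{2} = \left(- \frac{221}{9}\right)^{2} = \frac{48841}{81}$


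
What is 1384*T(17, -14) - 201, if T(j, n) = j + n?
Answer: 3951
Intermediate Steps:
1384*T(17, -14) - 201 = 1384*(17 - 14) - 201 = 1384*3 - 201 = 4152 - 201 = 3951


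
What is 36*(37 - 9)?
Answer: 1008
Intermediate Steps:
36*(37 - 9) = 36*28 = 1008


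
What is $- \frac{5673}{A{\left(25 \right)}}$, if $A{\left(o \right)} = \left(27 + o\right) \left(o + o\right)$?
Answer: $- \frac{5673}{2600} \approx -2.1819$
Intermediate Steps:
$A{\left(o \right)} = 2 o \left(27 + o\right)$ ($A{\left(o \right)} = \left(27 + o\right) 2 o = 2 o \left(27 + o\right)$)
$- \frac{5673}{A{\left(25 \right)}} = - \frac{5673}{2 \cdot 25 \left(27 + 25\right)} = - \frac{5673}{2 \cdot 25 \cdot 52} = - \frac{5673}{2600}$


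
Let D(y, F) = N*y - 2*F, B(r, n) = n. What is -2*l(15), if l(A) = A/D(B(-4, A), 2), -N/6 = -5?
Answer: -15/223 ≈ -0.067265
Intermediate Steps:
N = 30 (N = -6*(-5) = 30)
D(y, F) = -2*F + 30*y (D(y, F) = 30*y - 2*F = -2*F + 30*y)
l(A) = A/(-4 + 30*A) (l(A) = A/(-2*2 + 30*A) = A/(-4 + 30*A))
-2*l(15) = -15/(-2 + 15*15) = -15/(-2 + 225) = -15/223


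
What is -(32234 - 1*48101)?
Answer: 15867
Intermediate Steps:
-(32234 - 1*48101) = -(32234 - 48101) = -1*(-15867) = 15867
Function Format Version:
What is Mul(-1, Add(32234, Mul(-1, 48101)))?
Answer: 15867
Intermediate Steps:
Mul(-1, Add(32234, Mul(-1, 48101))) = Mul(-1, Add(32234, -48101)) = Mul(-1, -15867) = 15867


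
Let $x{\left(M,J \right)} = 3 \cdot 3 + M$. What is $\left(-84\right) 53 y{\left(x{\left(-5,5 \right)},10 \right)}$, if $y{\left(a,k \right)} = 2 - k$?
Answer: $35616$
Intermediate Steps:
$x{\left(M,J \right)} = 9 + M$
$\left(-84\right) 53 y{\left(x{\left(-5,5 \right)},10 \right)} = \left(-84\right) 53 \left(2 - 10\right) = - 4452 \left(2 - 10\right) = \left(-4452\right) \left(-8\right) = 35616$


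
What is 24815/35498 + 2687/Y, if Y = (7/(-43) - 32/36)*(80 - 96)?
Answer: 18537432521/115581488 ≈ 160.38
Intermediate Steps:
Y = 6512/387 (Y = (7*(-1/43) - 32*1/36)*(-16) = (-7/43 - 8/9)*(-16) = -407/387*(-16) = 6512/387 ≈ 16.827)
24815/35498 + 2687/Y = 24815/35498 + 2687/(6512/387) = 24815*(1/35498) + 2687*(387/6512) = 24815/35498 + 1039869/6512 = 18537432521/115581488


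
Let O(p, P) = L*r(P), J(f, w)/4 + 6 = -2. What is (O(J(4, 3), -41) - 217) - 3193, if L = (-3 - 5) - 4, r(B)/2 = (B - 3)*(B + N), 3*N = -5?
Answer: -48466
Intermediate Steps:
N = -5/3 (N = (⅓)*(-5) = -5/3 ≈ -1.6667)
J(f, w) = -32 (J(f, w) = -24 + 4*(-2) = -24 - 8 = -32)
r(B) = 2*(-3 + B)*(-5/3 + B) (r(B) = 2*((B - 3)*(B - 5/3)) = 2*((-3 + B)*(-5/3 + B)) = 2*(-3 + B)*(-5/3 + B))
L = -12 (L = -8 - 4 = -12)
O(p, P) = -120 - 24*P² + 112*P (O(p, P) = -12*(10 + 2*P² - 28*P/3) = -120 - 24*P² + 112*P)
(O(J(4, 3), -41) - 217) - 3193 = ((-120 - 24*(-41)² + 112*(-41)) - 217) - 3193 = ((-120 - 24*1681 - 4592) - 217) - 3193 = ((-120 - 40344 - 4592) - 217) - 3193 = (-45056 - 217) - 3193 = -45273 - 3193 = -48466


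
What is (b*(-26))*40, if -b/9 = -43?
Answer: -402480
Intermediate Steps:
b = 387 (b = -9*(-43) = 387)
(b*(-26))*40 = (387*(-26))*40 = -10062*40 = -402480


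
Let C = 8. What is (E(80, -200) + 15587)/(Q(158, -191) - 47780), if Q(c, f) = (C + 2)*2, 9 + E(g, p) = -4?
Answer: -7787/23880 ≈ -0.32609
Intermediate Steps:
E(g, p) = -13 (E(g, p) = -9 - 4 = -13)
Q(c, f) = 20 (Q(c, f) = (8 + 2)*2 = 10*2 = 20)
(E(80, -200) + 15587)/(Q(158, -191) - 47780) = (-13 + 15587)/(20 - 47780) = 15574/(-47760) = 15574*(-1/47760) = -7787/23880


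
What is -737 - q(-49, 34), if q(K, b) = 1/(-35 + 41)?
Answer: -4423/6 ≈ -737.17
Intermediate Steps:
q(K, b) = ⅙ (q(K, b) = 1/6 = ⅙)
-737 - q(-49, 34) = -737 - 1*⅙ = -737 - ⅙ = -4423/6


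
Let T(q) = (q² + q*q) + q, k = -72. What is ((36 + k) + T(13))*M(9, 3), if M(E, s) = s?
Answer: 945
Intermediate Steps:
T(q) = q + 2*q² (T(q) = (q² + q²) + q = 2*q² + q = q + 2*q²)
((36 + k) + T(13))*M(9, 3) = ((36 - 72) + 13*(1 + 2*13))*3 = (-36 + 13*(1 + 26))*3 = (-36 + 13*27)*3 = (-36 + 351)*3 = 315*3 = 945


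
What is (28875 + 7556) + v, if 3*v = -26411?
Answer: 82882/3 ≈ 27627.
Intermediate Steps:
v = -26411/3 (v = (⅓)*(-26411) = -26411/3 ≈ -8803.7)
(28875 + 7556) + v = (28875 + 7556) - 26411/3 = 36431 - 26411/3 = 82882/3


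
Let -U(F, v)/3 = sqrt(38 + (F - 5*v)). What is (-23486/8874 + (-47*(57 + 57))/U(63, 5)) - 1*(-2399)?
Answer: 10632620/4437 + 47*sqrt(19) ≈ 2601.2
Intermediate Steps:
U(F, v) = -3*sqrt(38 + F - 5*v) (U(F, v) = -3*sqrt(38 + (F - 5*v)) = -3*sqrt(38 + F - 5*v))
(-23486/8874 + (-47*(57 + 57))/U(63, 5)) - 1*(-2399) = (-23486/8874 + (-47*(57 + 57))/((-3*sqrt(38 + 63 - 5*5)))) - 1*(-2399) = (-23486*1/8874 + (-47*114)/((-3*sqrt(38 + 63 - 25)))) + 2399 = (-11743/4437 - 5358*(-sqrt(19)/114)) + 2399 = (-11743/4437 - (-47)*sqrt(19)) + 2399 = (-11743/4437 + 47*sqrt(19)) + 2399 = 10632620/4437 + 47*sqrt(19)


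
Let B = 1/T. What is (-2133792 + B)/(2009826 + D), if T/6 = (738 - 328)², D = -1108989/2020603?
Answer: -15152006329674331/14271722809684200 ≈ -1.0617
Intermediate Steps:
D = -1108989/2020603 (D = -1108989*1/2020603 = -1108989/2020603 ≈ -0.54884)
T = 1008600 (T = 6*(738 - 328)² = 6*410² = 6*168100 = 1008600)
B = 1/1008600 ≈ 9.9147e-7
(-2133792 + B)/(2009826 + D) = (-2133792 + 1/1008600)/(2009826 - 1108989/2020603) = -2152142611199/(1008600*4061059336089/2020603) = -2152142611199/1008600*2020603/4061059336089 = -15152006329674331/14271722809684200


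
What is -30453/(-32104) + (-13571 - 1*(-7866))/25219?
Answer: 584840887/809630776 ≈ 0.72235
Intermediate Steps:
-30453/(-32104) + (-13571 - 1*(-7866))/25219 = -30453*(-1/32104) + (-13571 + 7866)*(1/25219) = 30453/32104 - 5705*1/25219 = 30453/32104 - 5705/25219 = 584840887/809630776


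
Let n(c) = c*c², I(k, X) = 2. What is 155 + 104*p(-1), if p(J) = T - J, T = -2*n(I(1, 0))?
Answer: -1405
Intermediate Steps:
n(c) = c³
T = -16 (T = -2*2³ = -2*8 = -16)
p(J) = -16 - J
155 + 104*p(-1) = 155 + 104*(-16 - 1*(-1)) = 155 + 104*(-16 + 1) = 155 + 104*(-15) = 155 - 1560 = -1405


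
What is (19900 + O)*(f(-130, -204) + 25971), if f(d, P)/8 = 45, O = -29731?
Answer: -258860061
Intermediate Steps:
f(d, P) = 360 (f(d, P) = 8*45 = 360)
(19900 + O)*(f(-130, -204) + 25971) = (19900 - 29731)*(360 + 25971) = -9831*26331 = -258860061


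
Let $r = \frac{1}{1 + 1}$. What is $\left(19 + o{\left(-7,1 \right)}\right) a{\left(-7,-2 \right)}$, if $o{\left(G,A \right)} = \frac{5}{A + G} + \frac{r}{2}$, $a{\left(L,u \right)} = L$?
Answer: $- \frac{1547}{12} \approx -128.92$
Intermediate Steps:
$r = \frac{1}{2} \approx 0.5$
$o{\left(G,A \right)} = \frac{1}{4} + \frac{5}{A + G}$ ($o{\left(G,A \right)} = \frac{5}{A + G} + \frac{1}{2 \cdot 2} = \frac{5}{A + G} + \frac{1}{2} \cdot \frac{1}{2} = \frac{5}{A + G} + \frac{1}{4} = \frac{1}{4} + \frac{5}{A + G}$)
$\left(19 + o{\left(-7,1 \right)}\right) a{\left(-7,-2 \right)} = \left(19 + \frac{20 + 1 - 7}{4 \left(1 - 7\right)}\right) \left(-7\right) = \left(19 + \frac{1}{4} \frac{1}{-6} \cdot 14\right) \left(-7\right) = \left(19 + \frac{1}{4} \left(- \frac{1}{6}\right) 14\right) \left(-7\right) = \left(19 - \frac{7}{12}\right) \left(-7\right) = \frac{221}{12} \left(-7\right) = - \frac{1547}{12}$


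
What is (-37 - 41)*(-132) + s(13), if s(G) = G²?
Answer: 10465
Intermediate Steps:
(-37 - 41)*(-132) + s(13) = (-37 - 41)*(-132) + 13² = -78*(-132) + 169 = 10296 + 169 = 10465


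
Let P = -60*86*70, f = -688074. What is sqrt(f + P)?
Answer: 9*I*sqrt(12954) ≈ 1024.3*I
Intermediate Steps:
P = -361200 (P = -5160*70 = -361200)
sqrt(f + P) = sqrt(-688074 - 361200) = sqrt(-1049274) = 9*I*sqrt(12954)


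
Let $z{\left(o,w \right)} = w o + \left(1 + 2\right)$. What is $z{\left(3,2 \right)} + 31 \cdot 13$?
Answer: $412$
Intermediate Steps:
$z{\left(o,w \right)} = 3 + o w$ ($z{\left(o,w \right)} = o w + 3 = 3 + o w$)
$z{\left(3,2 \right)} + 31 \cdot 13 = \left(3 + 3 \cdot 2\right) + 31 \cdot 13 = \left(3 + 6\right) + 403 = 9 + 403 = 412$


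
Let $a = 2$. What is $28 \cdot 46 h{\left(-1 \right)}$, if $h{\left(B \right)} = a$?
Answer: $2576$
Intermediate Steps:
$h{\left(B \right)} = 2$
$28 \cdot 46 h{\left(-1 \right)} = 28 \cdot 46 \cdot 2 = 1288 \cdot 2 = 2576$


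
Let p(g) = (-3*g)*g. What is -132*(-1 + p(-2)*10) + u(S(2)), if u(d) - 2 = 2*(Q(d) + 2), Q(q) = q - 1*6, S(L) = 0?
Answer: 15966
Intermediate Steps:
p(g) = -3*g²
Q(q) = -6 + q (Q(q) = q - 6 = -6 + q)
u(d) = -6 + 2*d (u(d) = 2 + 2*((-6 + d) + 2) = 2 + 2*(-4 + d) = 2 + (-8 + 2*d) = -6 + 2*d)
-132*(-1 + p(-2)*10) + u(S(2)) = -132*(-1 - 3*(-2)²*10) + (-6 + 2*0) = -132*(-1 - 3*4*10) + (-6 + 0) = -132*(-1 - 12*10) - 6 = -132*(-1 - 120) - 6 = -132*(-121) - 6 = 15972 - 6 = 15966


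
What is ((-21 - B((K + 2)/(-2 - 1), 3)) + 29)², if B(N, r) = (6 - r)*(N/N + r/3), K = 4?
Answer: 4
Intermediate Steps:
B(N, r) = (1 + r/3)*(6 - r) (B(N, r) = (6 - r)*(1 + r*(⅓)) = (6 - r)*(1 + r/3) = (1 + r/3)*(6 - r))
((-21 - B((K + 2)/(-2 - 1), 3)) + 29)² = ((-21 - (6 + 3 - ⅓*3²)) + 29)² = ((-21 - (6 + 3 - ⅓*9)) + 29)² = ((-21 - (6 + 3 - 3)) + 29)² = ((-21 - 1*6) + 29)² = ((-21 - 6) + 29)² = (-27 + 29)² = 2² = 4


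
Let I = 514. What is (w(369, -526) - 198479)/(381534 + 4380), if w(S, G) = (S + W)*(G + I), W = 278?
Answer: -206243/385914 ≈ -0.53443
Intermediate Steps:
w(S, G) = (278 + S)*(514 + G) (w(S, G) = (S + 278)*(G + 514) = (278 + S)*(514 + G))
(w(369, -526) - 198479)/(381534 + 4380) = ((142892 + 278*(-526) + 514*369 - 526*369) - 198479)/(381534 + 4380) = ((142892 - 146228 + 189666 - 194094) - 198479)/385914 = (-7764 - 198479)*(1/385914) = -206243*1/385914 = -206243/385914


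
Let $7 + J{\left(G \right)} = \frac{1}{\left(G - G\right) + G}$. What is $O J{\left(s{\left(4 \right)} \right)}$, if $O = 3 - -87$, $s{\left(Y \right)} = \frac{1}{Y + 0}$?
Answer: $-270$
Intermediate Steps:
$s{\left(Y \right)} = \frac{1}{Y}$
$J{\left(G \right)} = -7 + \frac{1}{G}$ ($J{\left(G \right)} = -7 + \frac{1}{\left(G - G\right) + G} = -7 + \frac{1}{0 + G} = -7 + \frac{1}{G}$)
$O = 90$ ($O = 3 + 87 = 90$)
$O J{\left(s{\left(4 \right)} \right)} = 90 \left(-7 + \frac{1}{\frac{1}{4}}\right) = 90 \left(-7 + 4\right) = 90 \left(-3\right) = -270$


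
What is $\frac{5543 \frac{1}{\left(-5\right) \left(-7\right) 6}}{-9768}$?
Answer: $- \frac{5543}{2051280} \approx -0.0027022$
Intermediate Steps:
$\frac{5543 \frac{1}{\left(-5\right) \left(-7\right) 6}}{-9768} = \frac{5543}{35 \cdot 6} \left(- \frac{1}{9768}\right) = \frac{5543}{210} \left(- \frac{1}{9768}\right) = - \frac{5543}{2051280}$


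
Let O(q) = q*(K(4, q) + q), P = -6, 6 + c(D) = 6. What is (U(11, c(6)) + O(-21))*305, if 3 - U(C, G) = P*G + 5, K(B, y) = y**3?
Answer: 59450600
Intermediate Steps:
c(D) = 0 (c(D) = -6 + 6 = 0)
U(C, G) = -2 + 6*G (U(C, G) = 3 - (-6*G + 5) = 3 - (5 - 6*G) = 3 + (-5 + 6*G) = -2 + 6*G)
O(q) = q*(q + q**3) (O(q) = q*(q**3 + q) = q*(q + q**3))
(U(11, c(6)) + O(-21))*305 = ((-2 + 6*0) + ((-21)**2 + (-21)**4))*305 = ((-2 + 0) + (441 + 194481))*305 = (-2 + 194922)*305 = 194920*305 = 59450600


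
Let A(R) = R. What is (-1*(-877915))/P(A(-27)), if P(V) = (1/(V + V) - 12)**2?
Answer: 2560000140/421201 ≈ 6077.9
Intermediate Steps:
P(V) = (-12 + 1/(2*V))**2 (P(V) = (1/(2*V) - 12)**2 = (-12 + 1/(2*V))**2)
(-1*(-877915))/P(A(-27)) = (-1*(-877915))/(((1/4)*(-1 + 24*(-27))**2/(-27)**2)) = 877915/(((1/4)*(1/729)*(-1 - 648)**2)) = 877915/(((1/4)*(1/729)*(-649)**2)) = 877915/(((1/4)*(1/729)*421201)) = 877915/(421201/2916) = 877915*(2916/421201) = 2560000140/421201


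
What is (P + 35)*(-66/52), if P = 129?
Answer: -2706/13 ≈ -208.15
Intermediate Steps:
(P + 35)*(-66/52) = (129 + 35)*(-66/52) = 164*(-66*1/52) = 164*(-33/26) = -2706/13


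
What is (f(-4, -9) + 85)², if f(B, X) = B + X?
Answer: 5184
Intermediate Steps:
(f(-4, -9) + 85)² = ((-4 - 9) + 85)² = (-13 + 85)² = 72² = 5184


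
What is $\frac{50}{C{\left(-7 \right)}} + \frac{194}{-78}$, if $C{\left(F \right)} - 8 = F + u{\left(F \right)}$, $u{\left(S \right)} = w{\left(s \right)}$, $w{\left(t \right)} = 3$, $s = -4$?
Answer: $\frac{781}{78} \approx 10.013$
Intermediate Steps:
$u{\left(S \right)} = 3$
$C{\left(F \right)} = 11 + F$ ($C{\left(F \right)} = 8 + \left(F + 3\right) = 8 + \left(3 + F\right) = 11 + F$)
$\frac{50}{C{\left(-7 \right)}} + \frac{194}{-78} = \frac{50}{11 - 7} + \frac{194}{-78} = \frac{50}{4} + 194 \left(- \frac{1}{78}\right) = 50 \cdot \frac{1}{4} - \frac{97}{39} = \frac{25}{2} - \frac{97}{39} = \frac{781}{78}$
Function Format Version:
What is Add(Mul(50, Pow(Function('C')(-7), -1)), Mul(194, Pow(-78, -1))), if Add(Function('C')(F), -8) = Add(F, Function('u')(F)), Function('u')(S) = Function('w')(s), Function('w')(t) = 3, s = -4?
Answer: Rational(781, 78) ≈ 10.013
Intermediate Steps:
Function('u')(S) = 3
Function('C')(F) = Add(11, F) (Function('C')(F) = Add(8, Add(F, 3)) = Add(8, Add(3, F)) = Add(11, F))
Add(Mul(50, Pow(Function('C')(-7), -1)), Mul(194, Pow(-78, -1))) = Add(Mul(50, Pow(Add(11, -7), -1)), Mul(194, Pow(-78, -1))) = Add(Mul(50, Pow(4, -1)), Mul(194, Rational(-1, 78))) = Add(Mul(50, Rational(1, 4)), Rational(-97, 39)) = Add(Rational(25, 2), Rational(-97, 39)) = Rational(781, 78)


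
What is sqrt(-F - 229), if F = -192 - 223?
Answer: sqrt(186) ≈ 13.638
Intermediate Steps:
F = -415
sqrt(-F - 229) = sqrt(-1*(-415) - 229) = sqrt(415 - 229) = sqrt(186)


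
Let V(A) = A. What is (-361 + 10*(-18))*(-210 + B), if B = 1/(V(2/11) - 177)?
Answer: 220977401/1945 ≈ 1.1361e+5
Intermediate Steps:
B = -11/1945 (B = 1/(2/11 - 177) = 1/(-1945/11) = -11/1945 ≈ -0.0056555)
(-361 + 10*(-18))*(-210 + B) = (-361 + 10*(-18))*(-210 - 11/1945) = (-361 - 180)*(-408461/1945) = -541*(-408461/1945) = 220977401/1945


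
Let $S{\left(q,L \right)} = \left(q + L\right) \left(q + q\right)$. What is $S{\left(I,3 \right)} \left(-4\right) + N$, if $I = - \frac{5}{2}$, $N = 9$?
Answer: $19$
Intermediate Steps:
$I = - \frac{5}{2}$ ($I = \left(-5\right) \frac{1}{2} = - \frac{5}{2} \approx -2.5$)
$S{\left(q,L \right)} = 2 q \left(L + q\right)$ ($S{\left(q,L \right)} = \left(L + q\right) 2 q = 2 q \left(L + q\right)$)
$S{\left(I,3 \right)} \left(-4\right) + N = 2 \left(- \frac{5}{2}\right) \left(3 - \frac{5}{2}\right) \left(-4\right) + 9 = 2 \left(- \frac{5}{2}\right) \frac{1}{2} \left(-4\right) + 9 = \left(- \frac{5}{2}\right) \left(-4\right) + 9 = 10 + 9 = 19$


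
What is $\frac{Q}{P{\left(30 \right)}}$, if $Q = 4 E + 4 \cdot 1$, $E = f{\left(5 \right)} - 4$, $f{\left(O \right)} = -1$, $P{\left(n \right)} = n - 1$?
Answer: $- \frac{16}{29} \approx -0.55172$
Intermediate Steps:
$P{\left(n \right)} = -1 + n$
$E = -5$ ($E = -1 - 4 = -5$)
$Q = -16$ ($Q = 4 \left(-5\right) + 4 \cdot 1 = -20 + 4 = -16$)
$\frac{Q}{P{\left(30 \right)}} = - \frac{16}{-1 + 30} = - \frac{16}{29}$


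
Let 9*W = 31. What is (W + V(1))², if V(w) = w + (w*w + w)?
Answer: 3364/81 ≈ 41.531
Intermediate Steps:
V(w) = w² + 2*w (V(w) = w + (w² + w) = w + (w + w²) = w² + 2*w)
W = 31/9 (W = (⅑)*31 = 31/9 ≈ 3.4444)
(W + V(1))² = (31/9 + 1*(2 + 1))² = (31/9 + 1*3)² = (31/9 + 3)² = (58/9)² = 3364/81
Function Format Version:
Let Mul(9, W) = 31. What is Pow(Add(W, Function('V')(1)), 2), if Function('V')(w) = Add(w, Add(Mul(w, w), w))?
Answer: Rational(3364, 81) ≈ 41.531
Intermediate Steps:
Function('V')(w) = Add(Pow(w, 2), Mul(2, w)) (Function('V')(w) = Add(w, Add(Pow(w, 2), w)) = Add(w, Add(w, Pow(w, 2))) = Add(Pow(w, 2), Mul(2, w)))
W = Rational(31, 9) (W = Mul(Rational(1, 9), 31) = Rational(31, 9) ≈ 3.4444)
Pow(Add(W, Function('V')(1)), 2) = Pow(Add(Rational(31, 9), Mul(1, Add(2, 1))), 2) = Pow(Add(Rational(31, 9), Mul(1, 3)), 2) = Pow(Add(Rational(31, 9), 3), 2) = Pow(Rational(58, 9), 2) = Rational(3364, 81)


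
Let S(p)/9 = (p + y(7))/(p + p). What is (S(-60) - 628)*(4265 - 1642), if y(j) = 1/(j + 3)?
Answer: -654184069/400 ≈ -1.6355e+6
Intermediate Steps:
y(j) = 1/(3 + j)
S(p) = 9*(1/10 + p)/(2*p) (S(p) = 9*((p + 1/(3 + 7))/(p + p)) = 9*((p + 1/10)/((2*p))) = 9*((p + 1/10)*(1/(2*p))) = 9*((1/10 + p)*(1/(2*p))) = 9*((1/10 + p)/(2*p)) = 9*(1/10 + p)/(2*p))
(S(-60) - 628)*(4265 - 1642) = ((9/20)*(1 + 10*(-60))/(-60) - 628)*(4265 - 1642) = ((9/20)*(-1/60)*(1 - 600) - 628)*2623 = ((9/20)*(-1/60)*(-599) - 628)*2623 = (1797/400 - 628)*2623 = -249403/400*2623 = -654184069/400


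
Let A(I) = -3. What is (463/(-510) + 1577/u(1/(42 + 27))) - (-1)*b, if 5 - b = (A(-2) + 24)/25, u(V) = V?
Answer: 277481443/2550 ≈ 1.0882e+5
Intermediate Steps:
b = 104/25 (b = 5 - (-3 + 24)/25 = 5 - 21/25 = 104/25 ≈ 4.1600)
(463/(-510) + 1577/u(1/(42 + 27))) - (-1)*b = (463/(-510) + 1577/(1/(42 + 27))) - (-1)*104/25 = (463*(-1/510) + 1577/(1/69)) - 1*(-104/25) = (-463/510 + 1577/(1/69)) + 104/25 = (-463/510 + 1577*69) + 104/25 = (-463/510 + 108813) + 104/25 = 55494167/510 + 104/25 = 277481443/2550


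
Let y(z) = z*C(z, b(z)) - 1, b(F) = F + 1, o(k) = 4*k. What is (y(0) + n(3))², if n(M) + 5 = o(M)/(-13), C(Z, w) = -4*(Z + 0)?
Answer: 8100/169 ≈ 47.929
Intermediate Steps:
b(F) = 1 + F
C(Z, w) = -4*Z
y(z) = -1 - 4*z² (y(z) = z*(-4*z) - 1 = -4*z² - 1 = -1 - 4*z²)
n(M) = -5 - 4*M/13 (n(M) = -5 + (4*M)/(-13) = -5 + (4*M)*(-1/13) = -5 - 4*M/13)
(y(0) + n(3))² = ((-1 - 4*0²) + (-5 - 4/13*3))² = ((-1 - 4*0) + (-5 - 12/13))² = ((-1 + 0) - 77/13)² = (-1 - 77/13)² = (-90/13)² = 8100/169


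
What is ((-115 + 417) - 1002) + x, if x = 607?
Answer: -93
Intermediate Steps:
((-115 + 417) - 1002) + x = ((-115 + 417) - 1002) + 607 = (302 - 1002) + 607 = -700 + 607 = -93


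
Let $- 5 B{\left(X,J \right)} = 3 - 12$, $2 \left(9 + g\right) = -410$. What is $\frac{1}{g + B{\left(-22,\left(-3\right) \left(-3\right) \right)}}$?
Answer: $- \frac{5}{1061} \approx -0.0047125$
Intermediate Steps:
$g = -214$ ($g = -9 + \frac{1}{2} \left(-410\right) = -9 - 205 = -214$)
$B{\left(X,J \right)} = \frac{9}{5}$ ($B{\left(X,J \right)} = - \frac{3 - 12}{5} = \left(- \frac{1}{5}\right) \left(-9\right) = \frac{9}{5}$)
$\frac{1}{g + B{\left(-22,\left(-3\right) \left(-3\right) \right)}} = \frac{1}{-214 + \frac{9}{5}} = \frac{1}{- \frac{1061}{5}} = - \frac{5}{1061}$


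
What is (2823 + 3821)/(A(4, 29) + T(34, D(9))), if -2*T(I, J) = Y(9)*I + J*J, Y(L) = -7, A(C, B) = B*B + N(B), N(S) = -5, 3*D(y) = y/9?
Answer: 119592/17189 ≈ 6.9575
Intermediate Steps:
D(y) = y/27 (D(y) = (y/9)/3 = y/27)
A(C, B) = -5 + B**2 (A(C, B) = B*B - 5 = B**2 - 5 = -5 + B**2)
T(I, J) = -J**2/2 + 7*I/2 (T(I, J) = -(-7*I + J*J)/2 = -(-7*I + J**2)/2 = -(J**2 - 7*I)/2 = -J**2/2 + 7*I/2)
(2823 + 3821)/(A(4, 29) + T(34, D(9))) = (2823 + 3821)/((-5 + 29**2) + (-((1/27)*9)**2/2 + (7/2)*34)) = 6644/((-5 + 841) + (-(1/3)**2/2 + 119)) = 6644/(836 + (-1/2*1/9 + 119)) = 6644/(836 + (-1/18 + 119)) = 6644/(836 + 2141/18) = 6644/(17189/18) = 6644*(18/17189) = 119592/17189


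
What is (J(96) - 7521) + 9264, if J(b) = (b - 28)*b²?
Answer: 628431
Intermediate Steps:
J(b) = b²*(-28 + b) (J(b) = (-28 + b)*b² = b²*(-28 + b))
(J(96) - 7521) + 9264 = (96²*(-28 + 96) - 7521) + 9264 = (9216*68 - 7521) + 9264 = (626688 - 7521) + 9264 = 619167 + 9264 = 628431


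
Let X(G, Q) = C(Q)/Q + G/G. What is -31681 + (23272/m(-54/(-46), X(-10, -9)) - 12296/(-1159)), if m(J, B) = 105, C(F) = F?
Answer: -3827155967/121695 ≈ -31449.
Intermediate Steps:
X(G, Q) = 2 (X(G, Q) = Q/Q + G/G = 1 + 1 = 2)
-31681 + (23272/m(-54/(-46), X(-10, -9)) - 12296/(-1159)) = -31681 + (23272/105 - 12296/(-1159)) = -31681 + (23272*(1/105) - 12296*(-1/1159)) = -31681 + (23272/105 + 12296/1159) = -31681 + 28263328/121695 = -3827155967/121695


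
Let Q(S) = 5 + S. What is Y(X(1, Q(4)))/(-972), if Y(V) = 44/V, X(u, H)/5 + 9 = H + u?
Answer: -11/1215 ≈ -0.0090535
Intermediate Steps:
X(u, H) = -45 + 5*H + 5*u (X(u, H) = -45 + 5*(H + u) = -45 + (5*H + 5*u) = -45 + 5*H + 5*u)
Y(X(1, Q(4)))/(-972) = (44/(-45 + 5*(5 + 4) + 5*1))/(-972) = (44/(-45 + 5*9 + 5))*(-1/972) = (44/(-45 + 45 + 5))*(-1/972) = (44/5)*(-1/972) = -11/1215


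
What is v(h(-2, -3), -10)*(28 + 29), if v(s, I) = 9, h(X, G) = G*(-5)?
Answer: 513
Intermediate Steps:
h(X, G) = -5*G
v(h(-2, -3), -10)*(28 + 29) = 9*(28 + 29) = 9*57 = 513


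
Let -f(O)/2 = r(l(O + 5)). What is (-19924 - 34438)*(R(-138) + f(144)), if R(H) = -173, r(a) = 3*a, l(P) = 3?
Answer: 10383142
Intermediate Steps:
f(O) = -18 (f(O) = -6*3 = -2*9 = -18)
(-19924 - 34438)*(R(-138) + f(144)) = (-19924 - 34438)*(-173 - 18) = -54362*(-191) = 10383142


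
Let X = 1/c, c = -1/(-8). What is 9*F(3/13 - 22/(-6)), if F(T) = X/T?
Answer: 351/19 ≈ 18.474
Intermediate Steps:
c = 1/8 (c = -1*(-1/8) = 1/8 ≈ 0.12500)
X = 8 (X = 1/(1/8) = 8)
F(T) = 8/T
9*F(3/13 - 22/(-6)) = 9*(8/(3/13 - 22/(-6))) = 9*(8/(3*(1/13) - 22*(-1/6))) = 9*(8/(3/13 + 11/3)) = 9*(8/(152/39)) = 9*(8*(39/152)) = 9*(39/19) = 351/19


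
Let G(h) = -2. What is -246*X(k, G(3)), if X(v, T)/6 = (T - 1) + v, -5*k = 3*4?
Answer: 39852/5 ≈ 7970.4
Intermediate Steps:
k = -12/5 (k = -3*4/5 = -⅕*12 = -12/5 ≈ -2.4000)
X(v, T) = -6 + 6*T + 6*v (X(v, T) = 6*((T - 1) + v) = 6*((-1 + T) + v) = 6*(-1 + T + v) = -6 + 6*T + 6*v)
-246*X(k, G(3)) = -246*(-6 + 6*(-2) + 6*(-12/5)) = -246*(-6 - 12 - 72/5) = -246*(-162/5) = 39852/5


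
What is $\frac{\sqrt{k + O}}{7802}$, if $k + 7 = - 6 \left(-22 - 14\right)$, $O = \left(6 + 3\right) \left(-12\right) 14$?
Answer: $\frac{i \sqrt{1303}}{7802} \approx 0.0046266 i$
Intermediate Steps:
$O = -1512$ ($O = 9 \left(-12\right) 14 = \left(-108\right) 14 = -1512$)
$k = 209$ ($k = -7 - 6 \left(-22 - 14\right) = -7 - -216 = -7 + 216 = 209$)
$\frac{\sqrt{k + O}}{7802} = \frac{\sqrt{209 - 1512}}{7802} = \sqrt{-1303} \cdot \frac{1}{7802} = i \sqrt{1303} \cdot \frac{1}{7802} = \frac{i \sqrt{1303}}{7802}$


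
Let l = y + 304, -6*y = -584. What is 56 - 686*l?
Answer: -825776/3 ≈ -2.7526e+5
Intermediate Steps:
y = 292/3 (y = -1/6*(-584) = 292/3 ≈ 97.333)
l = 1204/3 (l = 292/3 + 304 = 1204/3 ≈ 401.33)
56 - 686*l = 56 - 686*1204/3 = 56 - 825944/3 = -825776/3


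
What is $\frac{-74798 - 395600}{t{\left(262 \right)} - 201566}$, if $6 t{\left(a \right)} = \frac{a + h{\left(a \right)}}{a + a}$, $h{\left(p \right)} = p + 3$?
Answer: $\frac{1478931312}{633722977} \approx 2.3337$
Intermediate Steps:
$h{\left(p \right)} = 3 + p$
$t{\left(a \right)} = \frac{3 + 2 a}{12 a}$ ($t{\left(a \right)} = \frac{\left(a + \left(3 + a\right)\right) \frac{1}{a + a}}{6} = \frac{\left(3 + 2 a\right) \frac{1}{2 a}}{6} = \frac{\frac{1}{2} \frac{1}{a} \left(3 + 2 a\right)}{6} = \frac{3 + 2 a}{12 a}$)
$\frac{-74798 - 395600}{t{\left(262 \right)} - 201566} = \frac{-74798 - 395600}{\frac{3 + 2 \cdot 262}{12 \cdot 262} - 201566} = - \frac{470398}{\frac{1}{12} \cdot \frac{1}{262} \left(3 + 524\right) - 201566} = - \frac{470398}{\frac{1}{12} \cdot \frac{1}{262} \cdot 527 - 201566} = - \frac{470398}{\frac{527}{3144} - 201566} = - \frac{470398}{- \frac{633722977}{3144}} = \left(-470398\right) \left(- \frac{3144}{633722977}\right) = \frac{1478931312}{633722977}$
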